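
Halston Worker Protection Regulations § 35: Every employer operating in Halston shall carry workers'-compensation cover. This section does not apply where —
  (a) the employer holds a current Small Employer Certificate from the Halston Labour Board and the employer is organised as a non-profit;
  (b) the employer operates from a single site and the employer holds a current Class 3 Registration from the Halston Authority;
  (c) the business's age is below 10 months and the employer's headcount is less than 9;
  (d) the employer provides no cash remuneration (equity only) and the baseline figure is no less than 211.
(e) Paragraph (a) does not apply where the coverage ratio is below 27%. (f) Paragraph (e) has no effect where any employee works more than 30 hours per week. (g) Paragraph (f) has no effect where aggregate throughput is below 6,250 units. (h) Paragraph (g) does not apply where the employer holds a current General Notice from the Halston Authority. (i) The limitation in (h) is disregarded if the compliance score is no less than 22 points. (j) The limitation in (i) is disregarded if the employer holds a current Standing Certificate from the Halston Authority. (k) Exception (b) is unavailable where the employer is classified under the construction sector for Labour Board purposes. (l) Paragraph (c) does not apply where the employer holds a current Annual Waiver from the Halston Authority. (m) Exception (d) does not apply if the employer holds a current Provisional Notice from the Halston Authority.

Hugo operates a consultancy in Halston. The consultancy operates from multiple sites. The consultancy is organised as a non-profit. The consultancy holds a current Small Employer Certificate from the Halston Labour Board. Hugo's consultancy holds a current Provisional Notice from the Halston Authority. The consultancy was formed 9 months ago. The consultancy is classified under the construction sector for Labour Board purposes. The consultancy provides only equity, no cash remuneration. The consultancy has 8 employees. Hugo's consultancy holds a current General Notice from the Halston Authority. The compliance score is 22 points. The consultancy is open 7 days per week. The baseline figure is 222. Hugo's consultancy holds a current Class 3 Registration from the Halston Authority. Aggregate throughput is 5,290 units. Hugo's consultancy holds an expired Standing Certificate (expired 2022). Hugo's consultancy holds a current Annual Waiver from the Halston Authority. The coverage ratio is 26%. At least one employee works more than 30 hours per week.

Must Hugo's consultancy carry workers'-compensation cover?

All of (a)'s requirements are met (a current Small Employer Certificate is held; the employer is a non-profit). However, paragraphs (e)–(j) must be considered: (e) operates — the coverage ratio is 26%, below the 27% limit. (f) would limit (e) — at least one employee exceeds 30 hours/week — but (g) sets (f) aside: (g) operates against (f): aggregate throughput is 5,290 units, below the 6,250 units limit. (h) would limit (g) — a current General Notice is held — but (i) sets (h) aside: (i) operates against (h): the compliance score is 22 points, meeting the 22 points threshold. (j) is not engaged (there is no Standing Certificate in force), so (i) stands. Exception (a) does not apply.
Exception (b) requires that the employer operates from a single site; but the employer operates from multiple sites, so (b) is unavailable.
Exception (c) is satisfied on its face — the business's age is 9 months, below the 10 months limit; the employer's headcount is 8, less than the 9 limit. However, paragraph (l) must be considered: (l) operates against (c): a current Annual Waiver is held. So (c) is unavailable.
Exception (d)'s conditions are all satisfied: remuneration is equity-only; the baseline figure is 222, meeting the 211 threshold. But applying paragraph (m): (m) is triggered — a current Provisional Notice is held. Exception (d) does not apply.
Every exception is unavailable, so the rule governs.

Yes — Hugo's consultancy must carry workers'-compensation cover.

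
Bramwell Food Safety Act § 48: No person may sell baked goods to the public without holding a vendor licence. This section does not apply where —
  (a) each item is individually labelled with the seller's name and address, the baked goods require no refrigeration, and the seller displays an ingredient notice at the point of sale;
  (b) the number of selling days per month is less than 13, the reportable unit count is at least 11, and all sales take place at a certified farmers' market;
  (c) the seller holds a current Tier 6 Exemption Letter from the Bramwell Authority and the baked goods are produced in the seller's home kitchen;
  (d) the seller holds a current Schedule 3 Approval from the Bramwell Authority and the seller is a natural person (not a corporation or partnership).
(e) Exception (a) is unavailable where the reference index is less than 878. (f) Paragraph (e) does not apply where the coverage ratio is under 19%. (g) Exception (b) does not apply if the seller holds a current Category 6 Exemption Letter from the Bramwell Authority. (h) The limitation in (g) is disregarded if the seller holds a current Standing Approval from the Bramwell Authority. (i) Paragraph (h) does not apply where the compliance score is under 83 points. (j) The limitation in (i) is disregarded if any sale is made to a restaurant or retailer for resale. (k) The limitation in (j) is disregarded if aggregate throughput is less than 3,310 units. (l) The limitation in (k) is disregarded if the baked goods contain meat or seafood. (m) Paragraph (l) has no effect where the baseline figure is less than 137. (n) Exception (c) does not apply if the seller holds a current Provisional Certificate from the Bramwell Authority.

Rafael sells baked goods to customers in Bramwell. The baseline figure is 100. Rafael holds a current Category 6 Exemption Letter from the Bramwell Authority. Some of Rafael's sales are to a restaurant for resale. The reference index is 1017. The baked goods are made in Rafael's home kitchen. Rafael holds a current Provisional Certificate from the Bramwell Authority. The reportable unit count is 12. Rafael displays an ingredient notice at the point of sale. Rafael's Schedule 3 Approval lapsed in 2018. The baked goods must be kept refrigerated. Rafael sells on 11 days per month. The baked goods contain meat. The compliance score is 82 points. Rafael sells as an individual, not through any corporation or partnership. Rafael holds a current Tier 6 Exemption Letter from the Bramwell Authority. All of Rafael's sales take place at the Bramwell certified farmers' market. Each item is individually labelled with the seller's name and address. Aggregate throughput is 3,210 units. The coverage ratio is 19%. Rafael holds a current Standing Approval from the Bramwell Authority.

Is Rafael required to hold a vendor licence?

Exception (a) does not apply: the baked goods require refrigeration.
All of (b)'s requirements are met (the number of selling days per month is 11, less than the 13 limit; the reportable unit count is 12, meeting the 11 threshold; all sales are at a certified farmers' market). Turning to paragraphs (g)–(m): (g) operates against (b): a current Category 6 Exemption Letter is held. (h) would limit (g) — a current Standing Approval is held — but (i) sets (h) aside: (i) is engaged — the compliance score is 82 points, under the 83 points limit. (j) applies (some sales are to a restaurant for resale), but is itself disapplied by (k): (k) operates against (j): aggregate throughput is 3,210 units, less than the 3,310 units limit. (l) applies (the baked goods contain meat), but is displaced by (m): (m) is triggered — the baseline figure is 100, less than the 137 limit. (b) is therefore removed.
Exception (c): a current Tier 6 Exemption Letter is held; the baked goods are home-kitchen produced — every condition holds. But: (n) applies — a current Provisional Certificate is held. Exception (c) does not apply.
Exception (d) fails — no current Schedule 3 Approval is held.
Every exception is unavailable, so the rule governs.

Yes — Rafael must hold a vendor licence.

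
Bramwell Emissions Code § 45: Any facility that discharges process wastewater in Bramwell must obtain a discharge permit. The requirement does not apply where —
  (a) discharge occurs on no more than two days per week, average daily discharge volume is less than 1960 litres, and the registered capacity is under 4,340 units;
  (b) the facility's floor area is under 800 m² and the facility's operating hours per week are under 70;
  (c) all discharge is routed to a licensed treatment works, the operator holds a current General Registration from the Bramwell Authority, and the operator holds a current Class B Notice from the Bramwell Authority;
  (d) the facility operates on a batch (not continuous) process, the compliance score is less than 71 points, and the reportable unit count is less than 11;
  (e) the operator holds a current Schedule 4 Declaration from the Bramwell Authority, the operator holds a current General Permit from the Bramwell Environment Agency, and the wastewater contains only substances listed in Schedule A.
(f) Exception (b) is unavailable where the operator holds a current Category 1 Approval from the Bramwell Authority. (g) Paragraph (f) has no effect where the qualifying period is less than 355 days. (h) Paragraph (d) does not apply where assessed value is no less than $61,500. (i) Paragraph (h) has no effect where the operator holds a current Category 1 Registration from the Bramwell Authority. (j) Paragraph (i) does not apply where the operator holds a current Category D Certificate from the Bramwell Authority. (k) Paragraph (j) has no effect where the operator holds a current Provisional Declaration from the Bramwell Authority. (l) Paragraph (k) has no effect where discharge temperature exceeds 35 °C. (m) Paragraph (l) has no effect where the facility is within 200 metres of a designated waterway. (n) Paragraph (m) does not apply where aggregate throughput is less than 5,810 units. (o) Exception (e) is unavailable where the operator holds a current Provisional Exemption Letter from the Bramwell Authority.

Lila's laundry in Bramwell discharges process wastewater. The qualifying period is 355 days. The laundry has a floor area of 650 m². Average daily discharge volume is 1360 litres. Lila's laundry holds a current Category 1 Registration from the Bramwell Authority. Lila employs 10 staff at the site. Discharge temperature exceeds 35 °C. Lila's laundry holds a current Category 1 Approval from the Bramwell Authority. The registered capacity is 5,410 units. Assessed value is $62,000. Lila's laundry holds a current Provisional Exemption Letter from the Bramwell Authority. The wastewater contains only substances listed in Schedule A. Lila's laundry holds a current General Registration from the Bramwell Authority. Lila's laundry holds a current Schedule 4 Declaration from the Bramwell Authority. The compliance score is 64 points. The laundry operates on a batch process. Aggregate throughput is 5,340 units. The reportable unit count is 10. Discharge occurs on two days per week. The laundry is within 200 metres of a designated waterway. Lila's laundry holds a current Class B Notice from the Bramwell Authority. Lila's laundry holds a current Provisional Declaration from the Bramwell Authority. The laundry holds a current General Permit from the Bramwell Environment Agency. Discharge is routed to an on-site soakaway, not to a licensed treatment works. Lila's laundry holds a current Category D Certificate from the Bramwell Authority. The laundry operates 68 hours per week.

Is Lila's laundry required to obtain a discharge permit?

Yes — Lila's laundry must obtain a discharge permit.

Exception (a) fails — the registered capacity is 5,410 units, not under 4,340 units.
Exception (b)'s conditions are all satisfied: the facility's floor area is 650 m², under the 800 m² limit; the facility's operating hours per week are 68, under the 70 limit. However, paragraphs (f)–(g) must be considered: (f) is triggered — a current Category 1 Approval is held. (g), which would lift (f), is not triggered — the qualifying period is 355 days, not less than 355 days. (b) is therefore removed.
Exception (c) fails — discharge is not routed to a licensed treatment works.
Exception (d) is satisfied on its face — the facility operates on a batch process; the compliance score is 64 points, less than the 71 points limit; the reportable unit count is 10, less than the 11 limit. Turning to paragraphs (h)–(n): (h) operates against (d): assessed value is $62,000, meeting the $61,500 threshold. (i) is triggered (a current Category 1 Registration is held), but is displaced by (j): (j) is engaged — a current Category D Certificate is held. (k) operates (a current Provisional Declaration is held), but is displaced by (l): (l) is engaged — discharge temperature exceeds 35 °C. (m) is engaged (the laundry is within 200 m of a designated waterway), but yields to (n): (n) applies — aggregate throughput is 5,340 units, less than the 5,810 units limit. Exception (d) does not apply.
Exception (e)'s conditions are all satisfied: a current Schedule 4 Declaration is held; a current General Permit is held; the wastewater is Schedule-A-only. However, paragraph (o) must be considered: (o) operates against (e): a current Provisional Exemption Letter is held. So (e) is unavailable.
No exception applies. The general rule governs.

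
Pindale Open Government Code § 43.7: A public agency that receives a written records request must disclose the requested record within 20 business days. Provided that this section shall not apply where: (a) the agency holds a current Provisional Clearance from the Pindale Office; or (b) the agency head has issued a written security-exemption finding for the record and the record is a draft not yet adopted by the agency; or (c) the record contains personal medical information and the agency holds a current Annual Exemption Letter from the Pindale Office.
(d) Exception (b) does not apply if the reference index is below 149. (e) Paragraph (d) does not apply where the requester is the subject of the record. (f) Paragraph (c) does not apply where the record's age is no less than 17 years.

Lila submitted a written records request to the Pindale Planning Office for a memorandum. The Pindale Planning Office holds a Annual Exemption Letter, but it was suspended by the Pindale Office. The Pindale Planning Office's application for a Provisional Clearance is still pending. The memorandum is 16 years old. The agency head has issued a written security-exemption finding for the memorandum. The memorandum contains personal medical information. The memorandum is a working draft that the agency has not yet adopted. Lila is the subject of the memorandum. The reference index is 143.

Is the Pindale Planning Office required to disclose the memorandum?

No — exception (b) applies; the Pindale Planning Office is not required to disclose the memorandum.

Exception (a) requires that the agency holds a current Provisional Clearance from the Pindale Office; but there is no Provisional Clearance in force, so (a) is unavailable.
Exception (b): a written security-exemption finding has been issued; the memorandum is an unadopted draft — every condition holds. Applying paragraphs (d)–(e): (d) would limit (b) — the reference index is 143, below the 149 limit — but (e) sets (d) aside: (e) is engaged — Lila is the subject of the memorandum. So (b) applies.
Exception (c) fails — there is no Annual Exemption Letter in force.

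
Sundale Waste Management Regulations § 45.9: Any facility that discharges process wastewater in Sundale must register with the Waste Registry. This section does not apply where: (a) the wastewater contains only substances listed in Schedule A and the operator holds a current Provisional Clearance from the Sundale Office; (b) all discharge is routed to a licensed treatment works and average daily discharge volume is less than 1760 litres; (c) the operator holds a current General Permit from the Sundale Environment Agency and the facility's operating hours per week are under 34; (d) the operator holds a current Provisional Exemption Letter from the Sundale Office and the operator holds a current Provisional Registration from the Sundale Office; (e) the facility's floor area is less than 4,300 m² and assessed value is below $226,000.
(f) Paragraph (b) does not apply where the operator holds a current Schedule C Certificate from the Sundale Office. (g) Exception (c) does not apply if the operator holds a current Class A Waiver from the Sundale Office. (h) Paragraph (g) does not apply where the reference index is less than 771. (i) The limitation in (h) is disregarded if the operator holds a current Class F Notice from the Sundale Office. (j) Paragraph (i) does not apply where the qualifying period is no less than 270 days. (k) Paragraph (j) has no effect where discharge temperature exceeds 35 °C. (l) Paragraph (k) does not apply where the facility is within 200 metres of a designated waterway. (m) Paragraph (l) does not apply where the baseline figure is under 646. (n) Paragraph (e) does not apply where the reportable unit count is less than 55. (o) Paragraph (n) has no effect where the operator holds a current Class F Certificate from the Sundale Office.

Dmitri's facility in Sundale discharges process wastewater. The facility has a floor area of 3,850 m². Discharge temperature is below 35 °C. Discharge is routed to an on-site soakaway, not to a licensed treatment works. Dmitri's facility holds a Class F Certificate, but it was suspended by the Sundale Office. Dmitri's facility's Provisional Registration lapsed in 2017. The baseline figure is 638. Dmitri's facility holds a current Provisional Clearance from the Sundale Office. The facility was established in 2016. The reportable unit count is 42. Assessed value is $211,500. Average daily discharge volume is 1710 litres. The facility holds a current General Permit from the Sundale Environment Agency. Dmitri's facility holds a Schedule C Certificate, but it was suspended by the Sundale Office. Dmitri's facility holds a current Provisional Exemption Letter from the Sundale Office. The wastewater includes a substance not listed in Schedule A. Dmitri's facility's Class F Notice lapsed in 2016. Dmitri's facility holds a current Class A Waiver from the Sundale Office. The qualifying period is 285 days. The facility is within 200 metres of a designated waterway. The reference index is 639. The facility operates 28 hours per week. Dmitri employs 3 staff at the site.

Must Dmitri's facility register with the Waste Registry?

Exception (a) fails — the wastewater includes a non-Schedule-A substance.
Exception (b) requires that all discharge is routed to a licensed treatment works; but discharge is not routed to a licensed treatment works, so (b) is unavailable.
Exception (c) is satisfied on its face — a current General Permit is held; the facility's operating hours per week are 28, under the 34 limit. Under paragraphs (g)–(m): (g) would limit (c) — a current Class A Waiver is held — but (h) sets (g) aside: (h) is triggered — the reference index is 639, less than the 771 limit. (i), which would lift (h), is not triggered — the Class F Notice is not current. So (c) applies.
Exception (d) fails — there is no Provisional Registration in force.
All of (e)'s requirements are met (the facility's floor area is 3,850 m², less than the 4,300 m² limit; assessed value is $211,500, below the $226,000 limit). Turning to paragraphs (n)–(o): (n) operates against (e): the reportable unit count is 42, less than the 55 limit. (o) does not operate here (the Class F Certificate is not current), so (n) stands. Exception (e) does not apply.

No — exception (c) applies; Dmitri's facility is not required to register with the Waste Registry.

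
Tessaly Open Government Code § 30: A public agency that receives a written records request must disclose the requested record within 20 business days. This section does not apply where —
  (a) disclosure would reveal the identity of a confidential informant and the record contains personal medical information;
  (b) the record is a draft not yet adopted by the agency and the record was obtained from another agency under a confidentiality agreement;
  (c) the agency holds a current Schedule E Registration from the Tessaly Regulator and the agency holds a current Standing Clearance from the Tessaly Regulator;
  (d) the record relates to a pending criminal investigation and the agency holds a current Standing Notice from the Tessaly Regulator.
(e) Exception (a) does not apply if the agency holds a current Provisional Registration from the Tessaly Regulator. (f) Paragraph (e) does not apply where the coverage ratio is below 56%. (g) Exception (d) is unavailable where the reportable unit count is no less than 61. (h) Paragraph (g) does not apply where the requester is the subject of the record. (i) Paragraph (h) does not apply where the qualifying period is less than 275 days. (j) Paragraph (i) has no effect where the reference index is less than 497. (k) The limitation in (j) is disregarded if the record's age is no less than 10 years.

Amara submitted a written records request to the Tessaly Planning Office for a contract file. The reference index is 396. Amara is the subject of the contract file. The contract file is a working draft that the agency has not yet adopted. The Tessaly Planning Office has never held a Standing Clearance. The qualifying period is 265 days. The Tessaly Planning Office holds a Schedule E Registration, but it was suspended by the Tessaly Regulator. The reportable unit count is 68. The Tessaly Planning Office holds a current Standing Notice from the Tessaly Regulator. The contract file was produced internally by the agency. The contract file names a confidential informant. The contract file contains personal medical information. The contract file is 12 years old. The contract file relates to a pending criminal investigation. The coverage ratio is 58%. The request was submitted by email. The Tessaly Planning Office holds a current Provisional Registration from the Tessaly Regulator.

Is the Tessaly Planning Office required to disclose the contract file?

Exception (a)'s conditions are all satisfied: the contract file names a confidential informant; the contract file contains personal medical information. Turning to paragraphs (e)–(f): (e) applies — a current Provisional Registration is held. (f) does not operate here (the coverage ratio is 58%, not below 56%), so (e) stands. Exception (a) does not apply.
Exception (b) does not apply: the contract file was produced internally.
Exception (c) does not apply: the Schedule E Registration is not current.
Exception (d) is satisfied on its face — the contract file relates to a pending investigation; a current Standing Notice is held. But: (g) operates against (d): the reportable unit count is 68, meeting the 61 threshold. (h) applies (Amara is the subject of the contract file), but is overridden by (i): (i) operates — the qualifying period is 265 days, less than the 275 days limit. (j) would limit (i) — the reference index is 396, less than the 497 limit — but (k) sets (j) aside: (k) operates — the record's age is 12 years, meeting the 10 years threshold. Exception (d) does not apply.
None of the exceptions is available; § 30 applies in full.

Yes — the Tessaly Planning Office must disclose the contract file.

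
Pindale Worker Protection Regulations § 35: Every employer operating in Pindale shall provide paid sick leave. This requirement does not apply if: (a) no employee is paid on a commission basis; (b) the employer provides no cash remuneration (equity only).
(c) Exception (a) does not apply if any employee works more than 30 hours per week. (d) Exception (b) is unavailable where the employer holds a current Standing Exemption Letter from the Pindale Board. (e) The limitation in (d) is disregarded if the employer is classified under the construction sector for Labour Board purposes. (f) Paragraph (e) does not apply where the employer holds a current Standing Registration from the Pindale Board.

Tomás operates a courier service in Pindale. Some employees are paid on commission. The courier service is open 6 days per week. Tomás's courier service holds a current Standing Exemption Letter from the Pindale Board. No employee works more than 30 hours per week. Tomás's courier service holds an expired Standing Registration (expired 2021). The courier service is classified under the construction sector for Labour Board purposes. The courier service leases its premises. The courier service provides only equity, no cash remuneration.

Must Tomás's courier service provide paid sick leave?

No — exception (b) applies; Tomás's courier service is not required to provide paid sick leave.

Exception (a) fails — some employees are paid on commission.
All of (b)'s requirements are met (remuneration is equity-only). Considering the limiting provisions: (d) would limit (b) — a current Standing Exemption Letter is held — but (e) sets (d) aside: (e) is triggered — the courier service is classified under the construction sector. (f), which would lift (e), is not triggered — the Standing Registration is not current. Exception (b) stands.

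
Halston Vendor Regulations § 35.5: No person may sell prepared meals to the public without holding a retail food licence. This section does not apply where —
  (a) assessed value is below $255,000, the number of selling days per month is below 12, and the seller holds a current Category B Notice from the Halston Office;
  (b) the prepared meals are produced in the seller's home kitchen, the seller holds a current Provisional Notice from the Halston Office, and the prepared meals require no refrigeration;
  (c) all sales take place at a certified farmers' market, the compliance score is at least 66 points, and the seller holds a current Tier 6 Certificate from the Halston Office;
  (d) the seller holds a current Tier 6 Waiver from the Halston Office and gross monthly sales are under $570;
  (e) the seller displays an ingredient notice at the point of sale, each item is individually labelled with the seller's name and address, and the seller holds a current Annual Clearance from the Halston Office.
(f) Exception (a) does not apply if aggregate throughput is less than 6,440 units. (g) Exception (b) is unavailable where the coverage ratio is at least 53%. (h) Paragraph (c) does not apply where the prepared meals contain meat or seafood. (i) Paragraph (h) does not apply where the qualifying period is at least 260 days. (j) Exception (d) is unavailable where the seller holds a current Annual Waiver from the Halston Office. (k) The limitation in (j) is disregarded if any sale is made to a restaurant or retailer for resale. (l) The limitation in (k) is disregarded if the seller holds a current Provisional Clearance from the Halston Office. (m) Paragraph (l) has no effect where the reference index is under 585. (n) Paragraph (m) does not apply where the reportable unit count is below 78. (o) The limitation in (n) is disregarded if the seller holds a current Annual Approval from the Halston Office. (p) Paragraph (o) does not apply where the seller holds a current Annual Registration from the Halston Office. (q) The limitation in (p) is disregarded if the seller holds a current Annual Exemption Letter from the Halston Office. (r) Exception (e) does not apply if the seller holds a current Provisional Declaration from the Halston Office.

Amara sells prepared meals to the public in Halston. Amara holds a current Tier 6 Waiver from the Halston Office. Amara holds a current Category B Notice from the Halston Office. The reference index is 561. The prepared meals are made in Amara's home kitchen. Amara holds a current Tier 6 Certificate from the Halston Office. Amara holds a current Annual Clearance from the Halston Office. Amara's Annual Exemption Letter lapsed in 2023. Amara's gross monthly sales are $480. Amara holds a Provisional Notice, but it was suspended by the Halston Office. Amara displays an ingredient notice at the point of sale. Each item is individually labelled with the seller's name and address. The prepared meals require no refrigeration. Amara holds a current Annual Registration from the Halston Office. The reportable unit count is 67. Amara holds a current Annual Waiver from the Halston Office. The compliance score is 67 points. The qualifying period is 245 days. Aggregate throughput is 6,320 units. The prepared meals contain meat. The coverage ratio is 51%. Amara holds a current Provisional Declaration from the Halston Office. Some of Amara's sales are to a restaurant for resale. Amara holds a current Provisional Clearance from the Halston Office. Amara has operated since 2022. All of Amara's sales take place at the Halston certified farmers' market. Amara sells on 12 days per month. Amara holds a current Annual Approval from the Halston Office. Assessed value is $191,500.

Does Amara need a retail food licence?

Exception (a) fails — the number of selling days per month is 12, not below 12.
Exception (b) requires that the seller holds a current Provisional Notice from the Halston Office; but the Provisional Notice is not current, so (b) is unavailable.
All of (c)'s requirements are met (all sales are at a certified farmers' market; the compliance score is 67 points, meeting the 66 points threshold; a current Tier 6 Certificate is held). But: (h) operates against (c): the prepared meals contain meat. (i) does not operate here (the qualifying period is 245 days, short of 260 days), so (h) stands. So (c) is unavailable.
Exception (d): a current Tier 6 Waiver is held; gross monthly sales are $480, under the $570 limit — every condition holds. However, paragraphs (j)–(q) must be considered: (j) is engaged — a current Annual Waiver is held. (k) would limit (j) — some sales are to a restaurant for resale — but (l) sets (k) aside: (l) operates against (k): a current Provisional Clearance is held. (m) is engaged (the reference index is 561, under the 585 limit), but is itself disapplied by (n): (n) is triggered — the reportable unit count is 67, below the 78 limit. (o) is engaged (a current Annual Approval is held), but yields to (p): (p) is engaged — a current Annual Registration is held. (q) is not engaged (the Annual Exemption Letter is not current), so (p) stands. So (d) is unavailable.
Exception (e) is satisfied on its face — an ingredient notice is displayed; items are individually labelled; a current Annual Clearance is held. But applying paragraph (r): (r) operates against (e): a current Provisional Declaration is held. Exception (e) does not apply.
None of the exceptions is available; § 35.5 applies in full.

Yes — Amara must hold a retail food licence.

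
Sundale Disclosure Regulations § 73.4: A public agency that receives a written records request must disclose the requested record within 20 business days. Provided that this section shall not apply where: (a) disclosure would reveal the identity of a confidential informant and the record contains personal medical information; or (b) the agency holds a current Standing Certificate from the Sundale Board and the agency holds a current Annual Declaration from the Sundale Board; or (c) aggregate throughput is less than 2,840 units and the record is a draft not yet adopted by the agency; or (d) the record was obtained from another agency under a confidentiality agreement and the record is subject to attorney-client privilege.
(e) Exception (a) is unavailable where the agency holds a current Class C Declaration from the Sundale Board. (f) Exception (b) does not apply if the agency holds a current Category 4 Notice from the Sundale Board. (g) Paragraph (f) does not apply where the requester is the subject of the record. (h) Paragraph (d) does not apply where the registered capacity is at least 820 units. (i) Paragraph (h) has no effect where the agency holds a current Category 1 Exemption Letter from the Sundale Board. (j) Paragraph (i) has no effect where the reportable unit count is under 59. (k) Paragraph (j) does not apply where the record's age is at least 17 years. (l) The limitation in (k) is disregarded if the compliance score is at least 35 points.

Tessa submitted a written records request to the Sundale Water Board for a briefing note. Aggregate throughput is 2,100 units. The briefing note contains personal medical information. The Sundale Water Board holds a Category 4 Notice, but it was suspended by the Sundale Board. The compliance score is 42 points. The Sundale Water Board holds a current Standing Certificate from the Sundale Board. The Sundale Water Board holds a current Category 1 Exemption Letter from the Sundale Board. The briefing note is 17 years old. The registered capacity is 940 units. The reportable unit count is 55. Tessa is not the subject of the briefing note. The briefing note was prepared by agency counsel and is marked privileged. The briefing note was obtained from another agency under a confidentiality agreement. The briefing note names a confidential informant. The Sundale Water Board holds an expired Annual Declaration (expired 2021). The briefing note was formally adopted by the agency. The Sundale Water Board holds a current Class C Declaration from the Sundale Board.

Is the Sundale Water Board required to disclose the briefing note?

Yes — the Sundale Water Board must disclose the briefing note.

Exception (a)'s conditions are all satisfied: the briefing note names a confidential informant; the briefing note contains personal medical information. But applying paragraph (e): (e) operates against (a): a current Class C Declaration is held. So (a) is unavailable.
Exception (b) does not apply: there is no Annual Declaration in force.
Exception (c) does not apply: the briefing note has been formally adopted.
Exception (d)'s conditions are all satisfied: the briefing note was obtained under a confidentiality agreement; the briefing note is privileged. However, paragraphs (h)–(l) must be considered: (h) operates against (d): the registered capacity is 940 units, meeting the 820 units threshold. (i) would limit (h) — a current Category 1 Exemption Letter is held — but (j) sets (i) aside: (j) operates — the reportable unit count is 55, under the 59 limit. (k) would limit (j) — the record's age is 17 years, meeting the 17 years threshold — but (l) sets (k) aside: (l) operates — the compliance score is 42 points, meeting the 35 points threshold. So (d) is unavailable.
No exception applies. The general rule governs.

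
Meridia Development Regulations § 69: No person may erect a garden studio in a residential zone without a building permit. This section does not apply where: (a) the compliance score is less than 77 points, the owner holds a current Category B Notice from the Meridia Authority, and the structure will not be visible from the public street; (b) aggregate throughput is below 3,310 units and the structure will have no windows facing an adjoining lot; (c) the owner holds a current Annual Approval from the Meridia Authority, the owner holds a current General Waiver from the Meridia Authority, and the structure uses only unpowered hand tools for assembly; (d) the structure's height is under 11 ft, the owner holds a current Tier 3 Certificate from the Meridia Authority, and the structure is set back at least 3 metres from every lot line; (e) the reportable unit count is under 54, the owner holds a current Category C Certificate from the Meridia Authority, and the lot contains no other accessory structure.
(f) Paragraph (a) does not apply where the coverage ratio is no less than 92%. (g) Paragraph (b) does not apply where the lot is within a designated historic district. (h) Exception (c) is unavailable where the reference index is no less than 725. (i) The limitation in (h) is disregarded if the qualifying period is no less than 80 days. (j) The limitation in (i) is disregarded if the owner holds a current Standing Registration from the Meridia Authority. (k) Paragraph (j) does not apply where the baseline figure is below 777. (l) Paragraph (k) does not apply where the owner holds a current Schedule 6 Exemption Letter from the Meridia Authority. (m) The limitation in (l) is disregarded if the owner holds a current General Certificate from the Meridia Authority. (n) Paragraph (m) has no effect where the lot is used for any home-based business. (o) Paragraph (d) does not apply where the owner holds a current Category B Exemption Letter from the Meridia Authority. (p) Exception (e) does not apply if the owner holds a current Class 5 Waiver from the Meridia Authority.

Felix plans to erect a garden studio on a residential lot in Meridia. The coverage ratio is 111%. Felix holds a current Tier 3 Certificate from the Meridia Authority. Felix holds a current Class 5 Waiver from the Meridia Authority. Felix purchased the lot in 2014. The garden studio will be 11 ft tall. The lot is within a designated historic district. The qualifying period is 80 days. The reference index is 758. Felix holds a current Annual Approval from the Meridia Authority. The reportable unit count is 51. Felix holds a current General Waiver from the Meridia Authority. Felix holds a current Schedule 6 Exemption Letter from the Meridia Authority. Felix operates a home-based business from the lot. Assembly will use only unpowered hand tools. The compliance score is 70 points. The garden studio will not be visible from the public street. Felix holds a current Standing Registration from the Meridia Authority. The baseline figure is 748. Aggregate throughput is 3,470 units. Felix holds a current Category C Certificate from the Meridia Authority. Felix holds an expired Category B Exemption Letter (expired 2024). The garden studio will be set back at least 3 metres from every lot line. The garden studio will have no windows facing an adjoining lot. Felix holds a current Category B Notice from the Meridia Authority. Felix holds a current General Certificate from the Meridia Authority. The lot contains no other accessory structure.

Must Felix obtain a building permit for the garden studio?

Exception (a)'s conditions are all satisfied: the compliance score is 70 points, less than the 77 points limit; a current Category B Notice is held; the structure will not be visible from the street. Turning to paragraph (f): (f) operates against (a): the coverage ratio is 111%, meeting the 92% threshold. Exception (a) does not apply.
Exception (b) requires that aggregate throughput is below 3,310 units; but aggregate throughput is 3,470 units, not below 3,310 units, so (b) is unavailable.
All of (c)'s requirements are met (a current Annual Approval is held; a current General Waiver is held; assembly uses only hand tools). But: (h) operates against (c): the reference index is 758, meeting the 725 threshold. (i) would limit (h) — the qualifying period is 80 days, meeting the 80 days threshold — but (j) sets (i) aside: (j) is engaged — a current Standing Registration is held. (k) applies (the baseline figure is 748, below the 777 limit), but yields to (l): (l) applies — a current Schedule 6 Exemption Letter is held. (m) would limit (l) — a current General Certificate is held — but (n) sets (m) aside: (n) is triggered — a home-based business operates on the lot. Exception (c) does not apply.
Exception (d) requires that the structure's height is under 11 ft; but the structure's height is 11 ft, not under 11 ft, so (d) is unavailable.
Exception (e)'s conditions are all satisfied: the reportable unit count is 51, under the 54 limit; a current Category C Certificate is held; the lot has no other accessory structure. But: (p) operates against (e): a current Class 5 Waiver is held. Exception (e) does not apply.
No exception applies. The general rule governs.

Yes — Felix must obtain a building permit.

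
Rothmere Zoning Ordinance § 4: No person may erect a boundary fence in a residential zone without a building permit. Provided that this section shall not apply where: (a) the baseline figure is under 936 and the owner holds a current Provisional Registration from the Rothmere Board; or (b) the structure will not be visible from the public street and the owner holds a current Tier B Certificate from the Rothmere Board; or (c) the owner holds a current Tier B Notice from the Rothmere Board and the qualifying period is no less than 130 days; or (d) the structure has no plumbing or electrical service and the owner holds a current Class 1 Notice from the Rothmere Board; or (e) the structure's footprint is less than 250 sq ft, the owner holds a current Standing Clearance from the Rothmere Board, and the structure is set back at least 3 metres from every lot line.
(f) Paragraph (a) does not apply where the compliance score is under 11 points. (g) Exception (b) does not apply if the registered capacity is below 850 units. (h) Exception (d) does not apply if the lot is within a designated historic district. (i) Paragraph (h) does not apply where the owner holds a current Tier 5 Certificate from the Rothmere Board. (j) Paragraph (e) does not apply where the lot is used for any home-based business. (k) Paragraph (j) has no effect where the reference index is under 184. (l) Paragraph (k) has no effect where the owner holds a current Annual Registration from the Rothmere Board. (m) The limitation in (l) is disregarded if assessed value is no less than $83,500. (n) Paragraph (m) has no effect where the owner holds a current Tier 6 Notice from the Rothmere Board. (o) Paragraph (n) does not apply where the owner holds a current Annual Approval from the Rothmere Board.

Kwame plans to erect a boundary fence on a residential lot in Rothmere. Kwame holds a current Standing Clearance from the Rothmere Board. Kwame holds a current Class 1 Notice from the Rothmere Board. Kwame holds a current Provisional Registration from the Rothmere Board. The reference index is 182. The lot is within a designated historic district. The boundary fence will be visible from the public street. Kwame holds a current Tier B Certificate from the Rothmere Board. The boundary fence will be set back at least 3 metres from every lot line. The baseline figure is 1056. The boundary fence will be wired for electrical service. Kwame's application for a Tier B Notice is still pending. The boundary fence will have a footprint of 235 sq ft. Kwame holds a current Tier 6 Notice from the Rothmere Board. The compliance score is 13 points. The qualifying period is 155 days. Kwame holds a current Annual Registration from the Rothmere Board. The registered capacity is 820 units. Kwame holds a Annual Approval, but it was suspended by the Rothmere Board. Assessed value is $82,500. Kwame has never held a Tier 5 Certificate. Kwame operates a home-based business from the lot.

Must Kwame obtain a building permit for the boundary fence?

Exception (a) requires that the baseline figure is under 936; but the baseline figure is 1,056, not under 936, so (a) is unavailable.
Exception (b) does not apply: the structure will be visible from the street.
Exception (c) requires that the owner holds a current Tier B Notice from the Rothmere Board; but there is no Tier B Notice in force, so (c) is unavailable.
Exception (d) does not apply: electrical service is planned.
All of (e)'s requirements are met (the structure's footprint is 235 sq ft, less than the 250 sq ft limit; a current Standing Clearance is held; the setback is at least 3 m on every side). However, paragraphs (j)–(o) must be considered: (j) is engaged — a home-based business operates on the lot. (k) operates (the reference index is 182, under the 184 limit), but is set aside by (l): (l) is engaged — a current Annual Registration is held. (m), which would lift (l), does not operate here — assessed value is $82,500, short of $83,500. Exception (e) does not apply.
None of the exceptions is available; § 4 applies in full.

Yes — Kwame must obtain a building permit.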